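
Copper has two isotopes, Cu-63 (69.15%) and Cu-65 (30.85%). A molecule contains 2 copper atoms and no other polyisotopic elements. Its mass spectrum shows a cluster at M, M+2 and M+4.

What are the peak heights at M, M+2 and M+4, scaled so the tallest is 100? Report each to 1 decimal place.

100.0 : 89.2 : 19.9

The 2 Cu atoms are independent, so intensities follow the terms of (0.6915 + 0.3085)^2.
P(M) = 0.6915^2 = 0.478172
P(M+2) = 2 × 0.6915^1 × 0.3085^1 = 0.426656
P(M+4) = 0.3085^2 = 0.095172
The M peak is largest (0.478172); scaling to 100 gives 100.0 : 89.2 : 19.9.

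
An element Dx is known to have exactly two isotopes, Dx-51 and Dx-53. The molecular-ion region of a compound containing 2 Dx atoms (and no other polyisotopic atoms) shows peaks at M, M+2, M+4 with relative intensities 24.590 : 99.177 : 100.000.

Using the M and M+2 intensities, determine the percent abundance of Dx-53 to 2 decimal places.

66.85%

Write p for the Dx-51 fraction. I(M+2)/I(M) = [C(2,1)·p^1·(1−p)] / p^2 = 2·(1−p)/p = 99.177/24.590 = 4.0332
(1−p)/p = 4.0332/2 = 2.0166  ⇒  p = 1/(1 + 2.0166) = 0.3315
Dx-51: 33.15%, Dx-53: 66.85%.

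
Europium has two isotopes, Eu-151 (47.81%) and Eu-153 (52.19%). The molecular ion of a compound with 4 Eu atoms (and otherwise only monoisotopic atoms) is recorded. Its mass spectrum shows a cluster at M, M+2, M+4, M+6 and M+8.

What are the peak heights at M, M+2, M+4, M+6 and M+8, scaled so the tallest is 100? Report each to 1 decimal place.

Expanding (0.4781 + 0.5219)^4:
P(M) = 0.4781^4 = 0.052249
P(M+2) = 4 × 0.4781^3 × 0.5219^1 = 0.228141
P(M+4) = 6 × 0.4781^2 × 0.5219^2 = 0.373563
P(M+6) = 4 × 0.4781^1 × 0.5219^3 = 0.271857
P(M+8) = 0.5219^4 = 0.074191
The M+4 peak is largest (0.373563); scaling to 100 gives 14.0 : 61.1 : 100.0 : 72.8 : 19.9.

14.0 : 61.1 : 100.0 : 72.8 : 19.9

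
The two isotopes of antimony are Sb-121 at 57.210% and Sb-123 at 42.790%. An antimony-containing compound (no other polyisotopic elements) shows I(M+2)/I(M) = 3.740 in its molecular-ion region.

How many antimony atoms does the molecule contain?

The M+2/M ratio from n Sb atoms is n · q/p = n · 0.42790/0.57210.
n = 3.740 × 0.57210/0.42790 = 5.00 ≈ 5

5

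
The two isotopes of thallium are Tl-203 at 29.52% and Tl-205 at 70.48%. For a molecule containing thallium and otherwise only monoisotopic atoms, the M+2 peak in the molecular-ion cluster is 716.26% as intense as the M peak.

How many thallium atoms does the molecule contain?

The M+2/M ratio from n Tl atoms is n · q/p = n · 0.7048/0.2952.
n = 7.1626 × 0.2952/0.7048 = 3.00 ≈ 3

3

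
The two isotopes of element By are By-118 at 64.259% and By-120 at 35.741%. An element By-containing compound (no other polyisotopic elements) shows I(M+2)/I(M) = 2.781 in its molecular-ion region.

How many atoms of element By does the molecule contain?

With n By atoms, P(M+2)/P(M) = C(n,1)·p^(n−1)q / p^n = n·q/p = n · 0.35741/0.64259.
n = 2.781 × 0.64259/0.35741 = 5.00 ≈ 5

5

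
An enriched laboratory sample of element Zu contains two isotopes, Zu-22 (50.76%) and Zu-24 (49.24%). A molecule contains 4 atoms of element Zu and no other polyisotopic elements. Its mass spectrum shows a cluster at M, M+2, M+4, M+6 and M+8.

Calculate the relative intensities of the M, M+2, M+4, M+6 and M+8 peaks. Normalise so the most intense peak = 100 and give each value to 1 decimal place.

17.7 : 68.7 : 100.0 : 64.7 : 15.7

Each Zu atom is independently Zu-22 (p = 0.5076) or Zu-24 (q = 0.4924); the cluster is the binomial expansion (p + q)^4.
P(M) = 0.5076^4 = 0.066388
P(M+2) = 4 × 0.5076^3 × 0.4924^1 = 0.257598
P(M+4) = 6 × 0.5076^2 × 0.4924^2 = 0.374827
P(M+6) = 4 × 0.5076^1 × 0.4924^3 = 0.242402
P(M+8) = 0.4924^4 = 0.058786
The M+4 peak is largest (0.374827); scaling to 100 gives 17.7 : 68.7 : 100.0 : 64.7 : 15.7.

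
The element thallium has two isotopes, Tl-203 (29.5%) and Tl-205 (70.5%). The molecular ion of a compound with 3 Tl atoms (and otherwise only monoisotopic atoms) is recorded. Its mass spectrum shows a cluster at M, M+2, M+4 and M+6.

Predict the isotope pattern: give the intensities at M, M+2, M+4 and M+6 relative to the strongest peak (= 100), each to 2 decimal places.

5.84 : 41.84 : 100.00 : 79.66

Each Tl atom is independently Tl-203 (p = 0.295) or Tl-205 (q = 0.705); the cluster is the binomial expansion (p + q)^3.
P(M) = 0.295^3 = 0.025672
P(M+2) = 3 × 0.295^2 × 0.705^1 = 0.184058
P(M+4) = 3 × 0.295^1 × 0.705^2 = 0.439867
P(M+6) = 0.705^3 = 0.350403
The M+4 peak is largest (0.439867); scaling to 100 gives 5.84 : 41.84 : 100.00 : 79.66.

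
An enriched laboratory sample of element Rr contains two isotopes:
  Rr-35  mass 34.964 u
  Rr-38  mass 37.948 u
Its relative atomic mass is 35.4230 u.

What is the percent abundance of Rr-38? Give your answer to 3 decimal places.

15.382%

Writing the weighted mean with unknown fraction x of Rr-35:
34.964·x + 37.948·(1 − x) = 35.4230
(34.964 − 37.948)·x = 35.4230 − 37.948
x = -2.5250 / -2.984 = 0.84618 → 84.618% Rr-35, 15.382% Rr-38.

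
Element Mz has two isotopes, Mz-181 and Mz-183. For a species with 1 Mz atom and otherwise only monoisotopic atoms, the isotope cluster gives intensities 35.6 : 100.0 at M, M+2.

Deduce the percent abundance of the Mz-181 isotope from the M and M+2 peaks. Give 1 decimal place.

If p is the fraction of Mz that is Mz-181, then I(M+2)/I(M) = [C(1,1)·p^0·(1−p)] / p^1 = 1·(1−p)/p = 100.0/35.6 = 2.8090
(1−p)/p = 2.8090/1 = 2.8090  ⇒  p = 1/(1 + 2.8090) = 0.2625
Mz-181: 26.3%, Mz-183: 73.7%.

26.3%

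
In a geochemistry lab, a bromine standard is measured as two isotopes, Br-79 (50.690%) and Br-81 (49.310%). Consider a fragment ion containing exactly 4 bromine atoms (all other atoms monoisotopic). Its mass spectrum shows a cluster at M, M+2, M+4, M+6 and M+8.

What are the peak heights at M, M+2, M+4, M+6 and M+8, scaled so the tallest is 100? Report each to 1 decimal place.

The 4 Br atoms are independent, so intensities follow the terms of (0.50690 + 0.49310)^4.
P(M) = 0.50690^4 = 0.066022
P(M+2) = 4 × 0.50690^3 × 0.49310^1 = 0.256899
P(M+4) = 6 × 0.50690^2 × 0.49310^2 = 0.374857
P(M+6) = 4 × 0.50690^1 × 0.49310^3 = 0.243101
P(M+8) = 0.49310^4 = 0.059121
The M+4 peak is largest (0.374857); scaling to 100 gives 17.6 : 68.5 : 100.0 : 64.9 : 15.8.

17.6 : 68.5 : 100.0 : 64.9 : 15.8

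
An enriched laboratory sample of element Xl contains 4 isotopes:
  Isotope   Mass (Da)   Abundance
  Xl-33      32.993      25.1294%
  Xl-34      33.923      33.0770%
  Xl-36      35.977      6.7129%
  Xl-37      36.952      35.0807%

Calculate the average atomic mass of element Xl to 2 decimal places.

The abundance-weighted mean is 0.251294 × 32.993 + 0.330770 × 33.923 + 0.067129 × 35.977 + 0.350807 × 36.952
= 8.2909 + 11.2207 + 2.4151 + 12.9630 = 34.8897 Da

34.89 Da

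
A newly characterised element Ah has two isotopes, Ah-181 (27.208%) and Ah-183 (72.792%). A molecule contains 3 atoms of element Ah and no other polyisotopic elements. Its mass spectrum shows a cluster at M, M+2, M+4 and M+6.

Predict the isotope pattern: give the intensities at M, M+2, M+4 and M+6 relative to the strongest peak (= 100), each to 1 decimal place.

Expanding (0.27208 + 0.72792)^3:
P(M) = 0.27208^3 = 0.020141
P(M+2) = 3 × 0.27208^2 × 0.72792^1 = 0.161658
P(M+4) = 3 × 0.27208^1 × 0.72792^2 = 0.432499
P(M+6) = 0.72792^3 = 0.385701
The M+4 peak is largest (0.432499); scaling to 100 gives 4.7 : 37.4 : 100.0 : 89.2.

4.7 : 37.4 : 100.0 : 89.2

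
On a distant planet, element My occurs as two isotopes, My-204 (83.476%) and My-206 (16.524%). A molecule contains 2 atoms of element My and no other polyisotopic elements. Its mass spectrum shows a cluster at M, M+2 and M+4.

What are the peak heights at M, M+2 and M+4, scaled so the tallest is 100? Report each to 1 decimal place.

The 2 My atoms are independent, so intensities follow the terms of (0.83476 + 0.16524)^2.
P(M) = 0.83476^2 = 0.696824
P(M+2) = 2 × 0.83476^1 × 0.16524^1 = 0.275871
P(M+4) = 0.16524^2 = 0.027304
The M peak is largest (0.696824); scaling to 100 gives 100.0 : 39.6 : 3.9.

100.0 : 39.6 : 3.9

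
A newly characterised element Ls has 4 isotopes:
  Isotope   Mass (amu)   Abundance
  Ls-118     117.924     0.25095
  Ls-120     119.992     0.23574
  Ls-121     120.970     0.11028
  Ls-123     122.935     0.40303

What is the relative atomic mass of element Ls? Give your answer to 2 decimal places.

Ar = Σ fᵢ·mᵢ = 0.25095 × 117.924 + 0.23574 × 119.992 + 0.11028 × 120.970 + 0.40303 × 122.935
= 29.5930 + 28.2869 + 13.3406 + 49.5465 = 120.7670 amu

120.77 amu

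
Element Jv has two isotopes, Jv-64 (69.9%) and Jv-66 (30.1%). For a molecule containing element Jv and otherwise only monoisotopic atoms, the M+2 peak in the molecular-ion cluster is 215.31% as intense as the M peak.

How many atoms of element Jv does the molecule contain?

5

For n independent Jv atoms, I(M+2)/I(M) = n · (abundance Jv-66) / (abundance Jv-64) = n · 0.301/0.699.
n = 2.1531 × 0.699/0.301 = 5.00 ≈ 5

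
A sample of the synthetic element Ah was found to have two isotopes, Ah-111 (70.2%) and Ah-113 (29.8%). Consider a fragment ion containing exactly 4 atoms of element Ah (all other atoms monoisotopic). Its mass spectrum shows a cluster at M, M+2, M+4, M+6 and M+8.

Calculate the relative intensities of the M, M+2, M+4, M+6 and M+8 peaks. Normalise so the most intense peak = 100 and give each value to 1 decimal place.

58.9 : 100.0 : 63.7 : 18.0 : 1.9

The 4 Ah atoms are independent, so intensities follow the terms of (0.702 + 0.298)^4.
P(M) = 0.702^4 = 0.242856
P(M+2) = 4 × 0.702^3 × 0.298^1 = 0.412371
P(M+4) = 6 × 0.702^2 × 0.298^2 = 0.262578
P(M+6) = 4 × 0.702^1 × 0.298^3 = 0.074310
P(M+8) = 0.298^4 = 0.007886
The M+2 peak is largest (0.412371); scaling to 100 gives 58.9 : 100.0 : 63.7 : 18.0 : 1.9.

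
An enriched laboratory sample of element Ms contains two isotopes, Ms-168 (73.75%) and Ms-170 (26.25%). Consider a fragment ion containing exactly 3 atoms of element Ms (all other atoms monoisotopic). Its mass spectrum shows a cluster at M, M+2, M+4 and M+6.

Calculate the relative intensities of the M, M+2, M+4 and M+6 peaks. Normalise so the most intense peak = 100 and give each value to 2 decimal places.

93.65 : 100.00 : 35.59 : 4.22

Each Ms atom is independently Ms-168 (p = 0.7375) or Ms-170 (q = 0.2625); the cluster is the binomial expansion (p + q)^3.
P(M) = 0.7375^3 = 0.401131
P(M+2) = 3 × 0.7375^2 × 0.2625^1 = 0.428326
P(M+4) = 3 × 0.7375^1 × 0.2625^2 = 0.152455
P(M+6) = 0.2625^3 = 0.018088
The M+2 peak is largest (0.428326); scaling to 100 gives 93.65 : 100.00 : 35.59 : 4.22.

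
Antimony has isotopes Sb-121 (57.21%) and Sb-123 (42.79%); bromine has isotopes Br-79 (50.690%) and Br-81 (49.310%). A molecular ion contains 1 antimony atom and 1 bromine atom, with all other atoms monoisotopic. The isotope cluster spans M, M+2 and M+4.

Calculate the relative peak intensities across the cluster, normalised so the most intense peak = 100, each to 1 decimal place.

58.1 : 100.0 : 42.3

Antimony pattern (n=1): 0.5721 : 0.4279
Bromine pattern (n=1): 0.5069 : 0.4931
Convolve the two distributions (both contribute in 2-u steps):
  M: 0.5721×0.5069 = 0.289997
  M+2: 0.5721×0.4931 + 0.4279×0.5069 = 0.499005
  M+4: 0.4279×0.4931 = 0.210997
Scale to base peak (0.499005) = 100: 58.1 : 100.0 : 42.3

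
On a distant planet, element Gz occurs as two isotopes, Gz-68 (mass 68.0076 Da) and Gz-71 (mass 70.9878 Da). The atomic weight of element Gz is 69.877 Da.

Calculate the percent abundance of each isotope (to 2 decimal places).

Let x be the fractional abundance of Gz-68; then Gz-71 has abundance 1 − x.
68.0076·x + 70.9878·(1 − x) = 69.877
(68.0076 − 70.9878)·x = 69.877 − 70.9878
x = -1.1108 / -2.9802 = 0.37273 → 37.27% Gz-68, 62.73% Gz-71.

Gz-68: 37.27%, Gz-71: 62.73%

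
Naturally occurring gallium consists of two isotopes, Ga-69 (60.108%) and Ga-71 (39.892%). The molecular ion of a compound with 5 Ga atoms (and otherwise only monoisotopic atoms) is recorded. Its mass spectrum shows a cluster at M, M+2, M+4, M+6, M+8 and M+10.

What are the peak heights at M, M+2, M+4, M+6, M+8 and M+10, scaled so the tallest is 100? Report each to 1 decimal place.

22.7 : 75.3 : 100.0 : 66.4 : 22.0 : 2.9

Expanding (0.60108 + 0.39892)^5:
P(M) = 0.60108^5 = 0.078462
P(M+2) = 5 × 0.60108^4 × 0.39892^1 = 0.260366
P(M+4) = 10 × 0.60108^3 × 0.39892^2 = 0.345596
P(M+6) = 10 × 0.60108^2 × 0.39892^3 = 0.229362
P(M+8) = 5 × 0.60108^1 × 0.39892^4 = 0.076111
P(M+10) = 0.39892^5 = 0.010103
The M+4 peak is largest (0.345596); scaling to 100 gives 22.7 : 75.3 : 100.0 : 66.4 : 22.0 : 2.9.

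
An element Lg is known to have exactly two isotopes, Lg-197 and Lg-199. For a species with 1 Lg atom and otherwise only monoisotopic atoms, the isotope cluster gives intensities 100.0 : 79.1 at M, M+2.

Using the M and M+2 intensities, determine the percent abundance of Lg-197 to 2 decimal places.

If p is the fraction of Lg that is Lg-197, then I(M+2)/I(M) = [C(1,1)·p^0·(1−p)] / p^1 = 1·(1−p)/p = 79.1/100.0 = 0.7910
(1−p)/p = 0.7910/1 = 0.7910  ⇒  p = 1/(1 + 0.7910) = 0.5583
Lg-197: 55.83%, Lg-199: 44.17%.

55.83%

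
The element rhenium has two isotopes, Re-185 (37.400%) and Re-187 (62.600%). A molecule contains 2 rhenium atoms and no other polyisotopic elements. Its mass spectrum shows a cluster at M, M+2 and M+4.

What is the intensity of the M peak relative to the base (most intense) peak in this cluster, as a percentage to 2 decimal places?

Term probabilities: M 0.1399, M+2 0.4682, M+4 0.3919. Base peak = M+2.
P(M+2) = C(2,1) × 0.37400^1 × 0.62600^1 = 2 × 0.3740 × 0.6260 = 0.468248 (base)
P(M) = C(2,0) × 0.37400^2 × 0.62600^0 = 1 × 0.139876 × 1.0000 = 0.139876
Relative intensity = 0.139876 / 0.468248 × 100 = 29.87

29.87%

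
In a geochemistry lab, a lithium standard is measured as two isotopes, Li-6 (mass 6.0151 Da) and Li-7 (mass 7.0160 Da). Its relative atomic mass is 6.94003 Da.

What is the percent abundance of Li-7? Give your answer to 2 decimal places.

Writing the weighted mean with unknown fraction x of Li-6:
6.0151·x + 7.0160·(1 − x) = 6.94003
(6.0151 − 7.0160)·x = 6.94003 − 7.0160
x = -0.07597 / -1.0009 = 0.07590 → 7.59% Li-6, 92.41% Li-7.

92.41%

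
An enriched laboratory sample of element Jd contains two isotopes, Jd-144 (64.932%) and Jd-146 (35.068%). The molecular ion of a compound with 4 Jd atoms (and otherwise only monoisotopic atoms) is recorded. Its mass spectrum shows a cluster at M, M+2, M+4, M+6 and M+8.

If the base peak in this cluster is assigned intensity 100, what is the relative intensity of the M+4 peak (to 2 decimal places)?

Binomial terms of (0.64932 + 0.35068)^4: M 0.1778, M+2 0.3840, M+4 0.3111, M+6 0.1120, M+8 0.0151 → M+2 is the base peak.
P(M+2) = C(4,1) × 0.64932^3 × 0.35068^1 = 4 × 0.273764 × 0.35068 = 0.384014 (base)
P(M+4) = C(4,2) × 0.64932^2 × 0.35068^2 = 6 × 0.42161646 × 0.12297646 = 0.311093
Relative intensity = 0.311093 / 0.384014 × 100 = 81.01

81.01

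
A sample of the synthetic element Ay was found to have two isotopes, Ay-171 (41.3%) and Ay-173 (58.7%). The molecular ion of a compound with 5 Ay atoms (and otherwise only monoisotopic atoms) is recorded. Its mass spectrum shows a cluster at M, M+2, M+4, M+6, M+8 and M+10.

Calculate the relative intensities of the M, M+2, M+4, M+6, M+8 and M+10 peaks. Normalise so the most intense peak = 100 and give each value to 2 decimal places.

The 5 Ay atoms are independent, so intensities follow the terms of (0.413 + 0.587)^5.
P(M) = 0.413^5 = 0.012016
P(M+2) = 5 × 0.413^4 × 0.587^1 = 0.085390
P(M+4) = 10 × 0.413^3 × 0.587^2 = 0.242732
P(M+6) = 10 × 0.413^2 × 0.587^3 = 0.344996
P(M+8) = 5 × 0.413^1 × 0.587^4 = 0.245173
P(M+10) = 0.587^5 = 0.069693
The M+6 peak is largest (0.344996); scaling to 100 gives 3.48 : 24.75 : 70.36 : 100.00 : 71.07 : 20.20.

3.48 : 24.75 : 70.36 : 100.00 : 71.07 : 20.20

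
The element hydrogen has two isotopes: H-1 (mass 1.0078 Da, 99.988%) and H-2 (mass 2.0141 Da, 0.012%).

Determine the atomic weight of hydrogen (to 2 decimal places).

Ar = Σ fᵢ·mᵢ = 0.99988 × 1.0078 + 0.00012 × 2.0141
= 1.00768 + 0.00024 = 1.00792 Da

1.01 Da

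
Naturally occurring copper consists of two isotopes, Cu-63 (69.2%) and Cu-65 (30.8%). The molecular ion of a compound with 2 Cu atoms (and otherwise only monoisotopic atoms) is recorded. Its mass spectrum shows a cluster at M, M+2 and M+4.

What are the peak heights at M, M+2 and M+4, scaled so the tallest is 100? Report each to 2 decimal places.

100.00 : 89.02 : 19.81

Each Cu atom is independently Cu-63 (p = 0.692) or Cu-65 (q = 0.308); the cluster is the binomial expansion (p + q)^2.
P(M) = 0.692^2 = 0.478864
P(M+2) = 2 × 0.692^1 × 0.308^1 = 0.426272
P(M+4) = 0.308^2 = 0.094864
The M peak is largest (0.478864); scaling to 100 gives 100.00 : 89.02 : 19.81.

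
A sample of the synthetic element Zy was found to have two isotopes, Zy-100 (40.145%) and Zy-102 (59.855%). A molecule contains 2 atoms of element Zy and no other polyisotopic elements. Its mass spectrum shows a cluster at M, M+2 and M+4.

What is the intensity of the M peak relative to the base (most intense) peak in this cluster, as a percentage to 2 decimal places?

33.54%

(0.40145 + 0.59855)^2 gives M 0.1612, M+2 0.4806, M+4 0.3583; the largest is M+2.
P(M+2) = C(2,1) × 0.40145^1 × 0.59855^1 = 2 × 0.40145 × 0.59855 = 0.480576 (base)
P(M) = C(2,0) × 0.40145^2 × 0.59855^0 = 1 × 0.1611621 × 1.0000 = 0.161162
Relative intensity = 0.161162 / 0.480576 × 100 = 33.54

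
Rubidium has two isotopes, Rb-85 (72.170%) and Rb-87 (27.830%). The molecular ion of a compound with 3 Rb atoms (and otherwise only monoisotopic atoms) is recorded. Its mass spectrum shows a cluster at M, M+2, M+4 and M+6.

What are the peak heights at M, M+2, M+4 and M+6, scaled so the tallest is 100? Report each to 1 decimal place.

86.4 : 100.0 : 38.6 : 5.0

The 3 Rb atoms are independent, so intensities follow the terms of (0.72170 + 0.27830)^3.
P(M) = 0.72170^3 = 0.375898
P(M+2) = 3 × 0.72170^2 × 0.27830^1 = 0.434858
P(M+4) = 3 × 0.72170^1 × 0.27830^2 = 0.167689
P(M+6) = 0.27830^3 = 0.021555
The M+2 peak is largest (0.434858); scaling to 100 gives 86.4 : 100.0 : 38.6 : 5.0.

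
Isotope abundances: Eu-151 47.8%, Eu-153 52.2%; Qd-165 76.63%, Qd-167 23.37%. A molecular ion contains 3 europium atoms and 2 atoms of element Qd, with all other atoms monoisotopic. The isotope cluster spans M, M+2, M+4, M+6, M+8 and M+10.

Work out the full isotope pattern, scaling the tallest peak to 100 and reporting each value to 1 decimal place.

17.6 : 68.5 : 100.0 : 66.8 : 19.9 : 2.1

Europium pattern (n=3): 0.10921535 : 0.35780594 : 0.39074206 : 0.14223665
Element Qd pattern (n=2): 0.58721569 : 0.35816862 : 0.05461569
Convolve the two distributions (both contribute in 2-u steps):
  M: 0.10921535×0.58721569 = 0.064133
  M+2: 0.10921535×0.35816862 + 0.35780594×0.58721569 = 0.249227
  M+4: 0.10921535×0.05461569 + 0.35780594×0.35816862 + 0.39074206×0.58721569 = 0.363570
  M+6: 0.35780594×0.05461569 + 0.39074206×0.35816862 + 0.14223665×0.58721569 = 0.243017
  M+8: 0.39074206×0.05461569 + 0.14223665×0.35816862 = 0.072285
  M+10: 0.14223665×0.05461569 = 0.007768
Scale to base peak (0.363570) = 100: 17.6 : 68.5 : 100.0 : 66.8 : 19.9 : 2.1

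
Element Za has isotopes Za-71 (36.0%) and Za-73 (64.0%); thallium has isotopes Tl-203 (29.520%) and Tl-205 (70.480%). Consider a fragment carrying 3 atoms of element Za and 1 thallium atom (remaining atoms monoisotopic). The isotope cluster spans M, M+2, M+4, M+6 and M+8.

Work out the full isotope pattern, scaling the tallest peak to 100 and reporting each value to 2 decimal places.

Element Za pattern (n=3): 0.046656 : 0.248832 : 0.442368 : 0.262144
Thallium pattern (n=1): 0.2952 : 0.7048
Convolve the two distributions (both contribute in 2-u steps):
  M: 0.046656×0.2952 = 0.013773
  M+2: 0.046656×0.7048 + 0.248832×0.2952 = 0.106338
  M+4: 0.248832×0.7048 + 0.442368×0.2952 = 0.305964
  M+6: 0.442368×0.7048 + 0.262144×0.2952 = 0.389166
  M+8: 0.262144×0.7048 = 0.184759
Scale to base peak (0.389166) = 100: 3.54 : 27.32 : 78.62 : 100.00 : 47.48

3.54 : 27.32 : 78.62 : 100.00 : 47.48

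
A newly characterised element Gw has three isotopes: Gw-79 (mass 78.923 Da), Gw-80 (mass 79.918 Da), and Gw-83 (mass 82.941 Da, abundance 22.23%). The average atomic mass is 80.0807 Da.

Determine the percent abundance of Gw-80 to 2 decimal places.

The remaining 77.77% is split between Gw-79 (fraction x) and Gw-80 (fraction 0.7777 − x).
Substituting: 78.923x + 79.918(0.7777 − x) = 61.6429157
(78.923 − 79.918)x = -0.5093129  ⇒  x = 0.51187, y = 0.26583
Gw-79: 51.19%, Gw-80: 26.58%.

26.58%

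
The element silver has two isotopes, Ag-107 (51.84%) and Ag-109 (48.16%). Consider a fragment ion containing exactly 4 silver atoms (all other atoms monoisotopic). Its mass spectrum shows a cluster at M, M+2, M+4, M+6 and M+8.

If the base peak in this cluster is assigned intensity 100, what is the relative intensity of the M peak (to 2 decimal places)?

Term probabilities: M 0.0722, M+2 0.2684, M+4 0.3740, M+6 0.2316, M+8 0.0538. Base peak = M+4.
P(M+4) = C(4,2) × 0.5184^2 × 0.4816^2 = 6 × 0.26873856 × 0.23193856 = 0.373985 (base)
P(M) = C(4,0) × 0.5184^4 × 0.4816^0 = 1 × 0.07222041 × 1.0000 = 0.072220
Relative intensity = 0.072220 / 0.373985 × 100 = 19.31

19.31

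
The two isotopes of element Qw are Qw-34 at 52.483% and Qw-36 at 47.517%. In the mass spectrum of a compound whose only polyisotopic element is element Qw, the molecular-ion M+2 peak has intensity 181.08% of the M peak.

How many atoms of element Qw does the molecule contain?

The M+2/M ratio from n Qw atoms is n · q/p = n · 0.47517/0.52483.
n = 1.8108 × 0.52483/0.47517 = 2.00 ≈ 2

2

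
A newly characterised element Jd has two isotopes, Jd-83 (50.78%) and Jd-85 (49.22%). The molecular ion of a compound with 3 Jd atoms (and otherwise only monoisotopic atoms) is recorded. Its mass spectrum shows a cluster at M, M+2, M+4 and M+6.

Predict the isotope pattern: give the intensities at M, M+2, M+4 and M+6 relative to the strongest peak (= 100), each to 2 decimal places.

34.39 : 100.00 : 96.93 : 31.32

Each Jd atom is independently Jd-83 (p = 0.5078) or Jd-85 (q = 0.4922); the cluster is the binomial expansion (p + q)^3.
P(M) = 0.5078^3 = 0.130942
P(M+2) = 3 × 0.5078^2 × 0.4922^1 = 0.380757
P(M+4) = 3 × 0.5078^1 × 0.4922^2 = 0.369060
P(M+6) = 0.4922^3 = 0.119241
The M+2 peak is largest (0.380757); scaling to 100 gives 34.39 : 100.00 : 96.93 : 31.32.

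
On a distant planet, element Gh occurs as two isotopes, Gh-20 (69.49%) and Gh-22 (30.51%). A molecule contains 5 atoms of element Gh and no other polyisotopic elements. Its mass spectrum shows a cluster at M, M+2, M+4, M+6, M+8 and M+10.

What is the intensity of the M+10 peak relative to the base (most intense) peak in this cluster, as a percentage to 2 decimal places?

Term probabilities: M 0.1620, M+2 0.3557, M+4 0.3124, M+6 0.1371, M+8 0.0301, M+10 0.0026. Base peak = M+2.
P(M+2) = C(5,1) × 0.6949^4 × 0.3051^1 = 5 × 0.2331789 × 0.3051 = 0.355714 (base)
P(M+10) = C(5,5) × 0.6949^0 × 0.3051^5 = 1 × 1.0000 × 0.00264369 = 0.002644
Relative intensity = 0.002644 / 0.355714 × 100 = 0.74

0.74%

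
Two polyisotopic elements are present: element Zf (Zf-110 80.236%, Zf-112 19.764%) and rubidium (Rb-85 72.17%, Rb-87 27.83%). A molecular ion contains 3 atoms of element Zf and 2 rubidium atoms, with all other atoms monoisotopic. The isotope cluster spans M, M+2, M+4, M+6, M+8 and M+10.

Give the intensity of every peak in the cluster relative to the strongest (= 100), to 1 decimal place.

66.2 : 100.0 : 59.6 : 17.6 : 2.6 : 0.1

Element Zf pattern (n=3): 0.51654458 : 0.38171097 : 0.09402432 : 0.00772013
Rubidium pattern (n=2): 0.52085089 : 0.40169822 : 0.07745089
Convolve the two distributions (both contribute in 2-u steps):
  M: 0.51654458×0.52085089 = 0.269043
  M+2: 0.51654458×0.40169822 + 0.38171097×0.52085089 = 0.406310
  M+4: 0.51654458×0.07745089 + 0.38171097×0.40169822 + 0.09402432×0.52085089 = 0.242312
  M+6: 0.38171097×0.07745089 + 0.09402432×0.40169822 + 0.00772013×0.52085089 = 0.071354
  M+8: 0.09402432×0.07745089 + 0.00772013×0.40169822 = 0.010383
  M+10: 0.00772013×0.07745089 = 0.000598
Scale to base peak (0.406310) = 100: 66.2 : 100.0 : 59.6 : 17.6 : 2.6 : 0.1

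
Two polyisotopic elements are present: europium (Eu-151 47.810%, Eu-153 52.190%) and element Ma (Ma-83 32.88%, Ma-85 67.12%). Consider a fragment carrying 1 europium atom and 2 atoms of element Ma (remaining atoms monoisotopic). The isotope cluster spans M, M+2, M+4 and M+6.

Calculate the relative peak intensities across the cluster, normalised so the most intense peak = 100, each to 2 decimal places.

Europium pattern (n=1): 0.4781 : 0.5219
Element Ma pattern (n=2): 0.10810944 : 0.44138112 : 0.45050944
Convolve the two distributions (both contribute in 2-u steps):
  M: 0.4781×0.10810944 = 0.051687
  M+2: 0.4781×0.44138112 + 0.5219×0.10810944 = 0.267447
  M+4: 0.4781×0.45050944 + 0.5219×0.44138112 = 0.445745
  M+6: 0.5219×0.45050944 = 0.235121
Scale to base peak (0.445745) = 100: 11.60 : 60.00 : 100.00 : 52.75

11.60 : 60.00 : 100.00 : 52.75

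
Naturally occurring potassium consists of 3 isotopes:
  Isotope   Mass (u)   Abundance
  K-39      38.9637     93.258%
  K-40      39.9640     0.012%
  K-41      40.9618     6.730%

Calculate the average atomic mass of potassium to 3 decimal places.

Ar = Σ fᵢ·mᵢ = 0.93258 × 38.9637 + 0.00012 × 39.9640 + 0.06730 × 40.9618
= 36.33677 + 0.00480 + 2.75673 = 39.09830 u

39.098 u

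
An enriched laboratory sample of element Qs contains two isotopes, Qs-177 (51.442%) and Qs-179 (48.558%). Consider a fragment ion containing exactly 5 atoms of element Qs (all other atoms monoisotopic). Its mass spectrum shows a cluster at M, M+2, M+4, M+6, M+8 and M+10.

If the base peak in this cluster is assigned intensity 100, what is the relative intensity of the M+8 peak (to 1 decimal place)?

44.6

Binomial terms of (0.51442 + 0.48558)^5: M 0.0360, M+2 0.1700, M+4 0.3210, M+6 0.3030, M+8 0.1430, M+10 0.0270 → M+4 is the base peak.
P(M+4) = C(5,2) × 0.51442^3 × 0.48558^2 = 10 × 0.1361299 × 0.23578794 = 0.320978 (base)
P(M+8) = C(5,4) × 0.51442^1 × 0.48558^4 = 5 × 0.51442 × 0.05559595 = 0.142998
Relative intensity = 0.142998 / 0.320978 × 100 = 44.6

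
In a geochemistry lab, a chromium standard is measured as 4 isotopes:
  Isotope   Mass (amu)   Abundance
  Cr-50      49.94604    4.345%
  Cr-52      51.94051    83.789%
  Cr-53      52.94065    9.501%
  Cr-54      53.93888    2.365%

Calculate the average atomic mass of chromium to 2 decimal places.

Ar = Σ fᵢ·mᵢ = 0.04345 × 49.94604 + 0.83789 × 51.94051 + 0.09501 × 52.94065 + 0.02365 × 53.93888
= 2.170155 + 43.520434 + 5.029891 + 1.275655 = 51.996135 amu

52.00 amu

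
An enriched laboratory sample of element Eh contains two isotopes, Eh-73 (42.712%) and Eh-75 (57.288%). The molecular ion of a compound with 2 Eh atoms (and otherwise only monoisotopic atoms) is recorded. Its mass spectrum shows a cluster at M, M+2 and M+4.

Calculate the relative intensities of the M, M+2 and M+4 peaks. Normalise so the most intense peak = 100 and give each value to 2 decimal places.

37.28 : 100.00 : 67.06

Expanding (0.42712 + 0.57288)^2:
P(M) = 0.42712^2 = 0.182431
P(M+2) = 2 × 0.42712^1 × 0.57288^1 = 0.489377
P(M+4) = 0.57288^2 = 0.328191
The M+2 peak is largest (0.489377); scaling to 100 gives 37.28 : 100.00 : 67.06.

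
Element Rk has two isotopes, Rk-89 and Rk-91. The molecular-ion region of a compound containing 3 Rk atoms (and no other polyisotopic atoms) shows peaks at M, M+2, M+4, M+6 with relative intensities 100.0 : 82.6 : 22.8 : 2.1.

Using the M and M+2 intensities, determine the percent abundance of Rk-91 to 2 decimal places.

Let p = fractional abundance of Rk-89. I(M+2)/I(M) = [C(3,1)·p^2·(1−p)] / p^3 = 3·(1−p)/p = 82.6/100.0 = 0.8260
(1−p)/p = 0.8260/3 = 0.2753  ⇒  p = 1/(1 + 0.2753) = 0.7841
Rk-89: 78.41%, Rk-91: 21.59%.

21.59%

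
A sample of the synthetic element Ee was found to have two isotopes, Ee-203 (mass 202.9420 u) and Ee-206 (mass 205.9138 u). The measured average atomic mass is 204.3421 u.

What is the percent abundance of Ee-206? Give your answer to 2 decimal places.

47.11%

With x = fraction of Ee-203 (so Ee-206 is 1 − x):
202.9420·x + 205.9138·(1 − x) = 204.3421
(202.9420 − 205.9138)·x = 204.3421 − 205.9138
x = -1.5717 / -2.9718 = 0.52887 → 52.89% Ee-203, 47.11% Ee-206.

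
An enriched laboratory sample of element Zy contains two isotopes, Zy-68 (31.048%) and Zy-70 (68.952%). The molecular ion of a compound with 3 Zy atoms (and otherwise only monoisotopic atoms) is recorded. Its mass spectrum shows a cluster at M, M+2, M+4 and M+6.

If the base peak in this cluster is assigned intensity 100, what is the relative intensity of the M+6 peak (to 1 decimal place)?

Binomial terms of (0.31048 + 0.68952)^3: M 0.0299, M+2 0.1994, M+4 0.4428, M+6 0.3278 → M+4 is the base peak.
P(M+4) = C(3,2) × 0.31048^1 × 0.68952^2 = 3 × 0.31048 × 0.47543783 = 0.442842 (base)
P(M+6) = C(3,3) × 0.31048^0 × 0.68952^3 = 1 × 1.0000 × 0.32782389 = 0.327824
Relative intensity = 0.327824 / 0.442842 × 100 = 74.0

74.0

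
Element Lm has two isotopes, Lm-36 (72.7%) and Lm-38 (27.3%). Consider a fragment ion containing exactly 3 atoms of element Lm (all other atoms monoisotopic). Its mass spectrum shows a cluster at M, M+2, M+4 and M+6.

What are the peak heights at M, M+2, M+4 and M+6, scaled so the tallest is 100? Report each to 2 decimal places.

88.77 : 100.00 : 37.55 : 4.70

The 3 Lm atoms are independent, so intensities follow the terms of (0.727 + 0.273)^3.
P(M) = 0.727^3 = 0.384241
P(M+2) = 3 × 0.727^2 × 0.273^1 = 0.432865
P(M+4) = 3 × 0.727^1 × 0.273^2 = 0.162548
P(M+6) = 0.273^3 = 0.020346
The M+2 peak is largest (0.432865); scaling to 100 gives 88.77 : 100.00 : 37.55 : 4.70.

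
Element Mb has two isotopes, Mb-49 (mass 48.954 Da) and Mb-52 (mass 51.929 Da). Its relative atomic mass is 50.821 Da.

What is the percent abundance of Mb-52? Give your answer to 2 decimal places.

Writing the weighted mean with unknown fraction x of Mb-49:
48.954·x + 51.929·(1 − x) = 50.821
(48.954 − 51.929)·x = 50.821 − 51.929
x = -1.108 / -2.975 = 0.37244 → 37.24% Mb-49, 62.76% Mb-52.

62.76%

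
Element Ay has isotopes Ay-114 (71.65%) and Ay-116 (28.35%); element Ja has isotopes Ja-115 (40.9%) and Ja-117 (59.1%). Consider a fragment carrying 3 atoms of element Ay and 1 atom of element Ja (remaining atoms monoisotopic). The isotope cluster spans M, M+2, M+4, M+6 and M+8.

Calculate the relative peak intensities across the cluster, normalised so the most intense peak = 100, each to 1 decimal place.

Element Ay pattern (n=3): 0.36783122 : 0.4366231 : 0.17276015 : 0.02278553
Element Ja pattern (n=1): 0.4090 : 0.5910
Convolve the two distributions (both contribute in 2-u steps):
  M: 0.36783122×0.4090 = 0.150443
  M+2: 0.36783122×0.5910 + 0.4366231×0.4090 = 0.395967
  M+4: 0.4366231×0.5910 + 0.17276015×0.4090 = 0.328703
  M+6: 0.17276015×0.5910 + 0.02278553×0.4090 = 0.111421
  M+8: 0.02278553×0.5910 = 0.013466
Scale to base peak (0.395967) = 100: 38.0 : 100.0 : 83.0 : 28.1 : 3.4

38.0 : 100.0 : 83.0 : 28.1 : 3.4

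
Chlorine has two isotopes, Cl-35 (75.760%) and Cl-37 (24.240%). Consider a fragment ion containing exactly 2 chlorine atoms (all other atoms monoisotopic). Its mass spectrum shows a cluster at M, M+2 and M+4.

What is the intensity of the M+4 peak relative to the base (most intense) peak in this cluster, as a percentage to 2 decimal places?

Binomial terms of (0.75760 + 0.24240)^2: M 0.5740, M+2 0.3673, M+4 0.0588 → M is the base peak.
P(M) = C(2,0) × 0.75760^2 × 0.24240^0 = 1 × 0.57395776 × 1.0000 = 0.573958 (base)
P(M+4) = C(2,2) × 0.75760^0 × 0.24240^2 = 1 × 1.0000 × 0.05875776 = 0.058758
Relative intensity = 0.058758 / 0.573958 × 100 = 10.24

10.24%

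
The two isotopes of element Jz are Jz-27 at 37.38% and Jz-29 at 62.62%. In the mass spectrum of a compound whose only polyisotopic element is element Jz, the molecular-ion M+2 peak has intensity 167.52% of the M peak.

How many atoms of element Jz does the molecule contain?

For n independent Jz atoms, I(M+2)/I(M) = n · (abundance Jz-29) / (abundance Jz-27) = n · 0.6262/0.3738.
n = 1.6752 × 0.3738/0.6262 = 1.00 ≈ 1

1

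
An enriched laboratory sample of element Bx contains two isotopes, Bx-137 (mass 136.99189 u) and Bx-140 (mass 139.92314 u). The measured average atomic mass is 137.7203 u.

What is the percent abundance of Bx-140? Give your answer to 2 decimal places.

With x = fraction of Bx-137 (so Bx-140 is 1 − x):
136.99189·x + 139.92314·(1 − x) = 137.7203
(136.99189 − 139.92314)·x = 137.7203 − 139.92314
x = -2.20284 / -2.93125 = 0.75150 → 75.15% Bx-137, 24.85% Bx-140.

24.85%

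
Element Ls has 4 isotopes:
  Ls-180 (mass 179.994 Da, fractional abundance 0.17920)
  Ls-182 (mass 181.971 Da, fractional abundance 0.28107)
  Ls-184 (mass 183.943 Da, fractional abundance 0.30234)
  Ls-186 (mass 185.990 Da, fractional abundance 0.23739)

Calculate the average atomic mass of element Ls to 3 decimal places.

Average mass = Σ (abundance × isotope mass) = 0.17920 × 179.994 + 0.28107 × 181.971 + 0.30234 × 183.943 + 0.23739 × 185.990
= 32.2549 + 51.1466 + 55.6133 + 44.1522 = 183.1670 Da

183.167 Da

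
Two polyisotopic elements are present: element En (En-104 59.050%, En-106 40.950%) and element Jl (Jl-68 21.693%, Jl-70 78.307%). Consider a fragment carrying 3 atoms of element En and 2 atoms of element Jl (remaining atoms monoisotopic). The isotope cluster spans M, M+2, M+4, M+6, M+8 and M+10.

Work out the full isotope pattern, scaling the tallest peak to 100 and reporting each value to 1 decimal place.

Element En pattern (n=3): 0.20590159 : 0.42836597 : 0.29706328 : 0.06866916
Element Jl pattern (n=2): 0.04705862 : 0.33974275 : 0.61319862
Convolve the two distributions (both contribute in 2-u steps):
  M: 0.20590159×0.04705862 = 0.009689
  M+2: 0.20590159×0.33974275 + 0.42836597×0.04705862 = 0.090112
  M+4: 0.20590159×0.61319862 + 0.42836597×0.33974275 + 0.29706328×0.04705862 = 0.285772
  M+6: 0.42836597×0.61319862 + 0.29706328×0.33974275 + 0.06866916×0.04705862 = 0.366830
  M+8: 0.29706328×0.61319862 + 0.06866916×0.33974275 = 0.205489
  M+10: 0.06866916×0.61319862 = 0.042108
Scale to base peak (0.366830) = 100: 2.6 : 24.6 : 77.9 : 100.0 : 56.0 : 11.5

2.6 : 24.6 : 77.9 : 100.0 : 56.0 : 11.5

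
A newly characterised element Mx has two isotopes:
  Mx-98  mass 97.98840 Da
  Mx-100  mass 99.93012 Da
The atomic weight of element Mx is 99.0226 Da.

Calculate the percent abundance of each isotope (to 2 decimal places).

Writing the weighted mean with unknown fraction x of Mx-98:
97.98840·x + 99.93012·(1 − x) = 99.0226
(97.98840 − 99.93012)·x = 99.0226 − 99.93012
x = -0.90752 / -1.94172 = 0.46738 → 46.74% Mx-98, 53.26% Mx-100.

Mx-98: 46.74%, Mx-100: 53.26%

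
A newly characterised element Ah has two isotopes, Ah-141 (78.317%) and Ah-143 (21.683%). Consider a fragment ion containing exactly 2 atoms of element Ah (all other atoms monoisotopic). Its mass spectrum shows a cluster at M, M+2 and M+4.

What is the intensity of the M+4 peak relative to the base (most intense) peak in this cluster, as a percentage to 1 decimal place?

Binomial terms of (0.78317 + 0.21683)^2: M 0.6134, M+2 0.3396, M+4 0.0470 → M is the base peak.
P(M) = C(2,0) × 0.78317^2 × 0.21683^0 = 1 × 0.61335525 × 1.0000 = 0.613355 (base)
P(M+4) = C(2,2) × 0.78317^0 × 0.21683^2 = 1 × 1.0000 × 0.04701525 = 0.047015
Relative intensity = 0.047015 / 0.613355 × 100 = 7.7

7.7%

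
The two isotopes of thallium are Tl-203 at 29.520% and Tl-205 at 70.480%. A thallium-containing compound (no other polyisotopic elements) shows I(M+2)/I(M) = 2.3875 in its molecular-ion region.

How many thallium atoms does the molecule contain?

1

With n Tl atoms, P(M+2)/P(M) = C(n,1)·p^(n−1)q / p^n = n·q/p = n · 0.70480/0.29520.
n = 2.3875 × 0.29520/0.70480 = 1.00 ≈ 1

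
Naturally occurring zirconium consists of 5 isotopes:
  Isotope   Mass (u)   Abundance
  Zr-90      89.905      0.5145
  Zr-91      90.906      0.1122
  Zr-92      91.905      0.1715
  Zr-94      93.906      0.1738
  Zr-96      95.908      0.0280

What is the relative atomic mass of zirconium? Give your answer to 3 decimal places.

91.224 u

Average mass = Σ (abundance × isotope mass) = 0.5145 × 89.905 + 0.1122 × 90.906 + 0.1715 × 91.905 + 0.1738 × 93.906 + 0.0280 × 95.908
= 46.2561 + 10.1997 + 15.7617 + 16.3209 + 2.6854 = 91.2238 u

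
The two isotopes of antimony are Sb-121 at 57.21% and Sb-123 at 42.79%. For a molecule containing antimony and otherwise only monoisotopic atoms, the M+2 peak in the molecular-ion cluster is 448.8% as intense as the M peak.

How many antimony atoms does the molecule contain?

6

For n independent Sb atoms, I(M+2)/I(M) = n · (abundance Sb-123) / (abundance Sb-121) = n · 0.4279/0.5721.
n = 4.488 × 0.5721/0.4279 = 6.00 ≈ 6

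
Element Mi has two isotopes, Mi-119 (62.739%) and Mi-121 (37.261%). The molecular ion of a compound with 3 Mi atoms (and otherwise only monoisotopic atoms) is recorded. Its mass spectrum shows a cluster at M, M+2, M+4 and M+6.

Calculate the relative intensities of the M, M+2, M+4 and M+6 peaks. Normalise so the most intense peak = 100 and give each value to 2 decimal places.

Expanding (0.62739 + 0.37261)^3:
P(M) = 0.62739^3 = 0.246952
P(M+2) = 3 × 0.62739^2 × 0.37261^1 = 0.439998
P(M+4) = 3 × 0.62739^1 × 0.37261^2 = 0.261317
P(M+6) = 0.37261^3 = 0.051733
The M+2 peak is largest (0.439998); scaling to 100 gives 56.13 : 100.00 : 59.39 : 11.76.

56.13 : 100.00 : 59.39 : 11.76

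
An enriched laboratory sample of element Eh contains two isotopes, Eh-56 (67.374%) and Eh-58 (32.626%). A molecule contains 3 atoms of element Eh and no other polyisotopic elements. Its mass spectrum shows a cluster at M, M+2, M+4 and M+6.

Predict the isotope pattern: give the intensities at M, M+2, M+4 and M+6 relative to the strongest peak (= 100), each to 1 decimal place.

68.8 : 100.0 : 48.4 : 7.8

The 3 Eh atoms are independent, so intensities follow the terms of (0.67374 + 0.32626)^3.
P(M) = 0.67374^3 = 0.305828
P(M+2) = 3 × 0.67374^2 × 0.32626^1 = 0.444293
P(M+4) = 3 × 0.67374^1 × 0.32626^2 = 0.215150
P(M+6) = 0.32626^3 = 0.034729
The M+2 peak is largest (0.444293); scaling to 100 gives 68.8 : 100.0 : 48.4 : 7.8.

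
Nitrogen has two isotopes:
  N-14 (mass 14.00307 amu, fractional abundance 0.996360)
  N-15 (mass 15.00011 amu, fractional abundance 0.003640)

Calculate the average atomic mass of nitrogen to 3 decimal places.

Weight each isotope mass by its fractional abundance: 0.996360 × 14.00307 + 0.003640 × 15.00011
= 13.952099 + 0.054600 = 14.006699 amu

14.007 amu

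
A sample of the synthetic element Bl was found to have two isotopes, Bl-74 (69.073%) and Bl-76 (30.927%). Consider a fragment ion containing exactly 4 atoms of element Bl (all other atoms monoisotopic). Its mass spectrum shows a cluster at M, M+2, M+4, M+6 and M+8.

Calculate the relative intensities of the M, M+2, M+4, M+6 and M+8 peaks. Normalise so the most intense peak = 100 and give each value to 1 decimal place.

55.8 : 100.0 : 67.2 : 20.0 : 2.2

The 4 Bl atoms are independent, so intensities follow the terms of (0.69073 + 0.30927)^4.
P(M) = 0.69073^4 = 0.227632
P(M+2) = 4 × 0.69073^3 × 0.30927^1 = 0.407683
P(M+4) = 6 × 0.69073^2 × 0.30927^2 = 0.273806
P(M+6) = 4 × 0.69073^1 × 0.30927^3 = 0.081730
P(M+8) = 0.30927^4 = 0.009149
The M+2 peak is largest (0.407683); scaling to 100 gives 55.8 : 100.0 : 67.2 : 20.0 : 2.2.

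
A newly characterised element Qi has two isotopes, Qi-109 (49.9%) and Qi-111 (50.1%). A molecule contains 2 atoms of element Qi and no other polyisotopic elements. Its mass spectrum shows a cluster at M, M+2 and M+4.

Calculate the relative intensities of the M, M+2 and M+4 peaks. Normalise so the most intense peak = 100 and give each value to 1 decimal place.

49.8 : 100.0 : 50.2

Expanding (0.499 + 0.501)^2:
P(M) = 0.499^2 = 0.249001
P(M+2) = 2 × 0.499^1 × 0.501^1 = 0.499998
P(M+4) = 0.501^2 = 0.251001
The M+2 peak is largest (0.499998); scaling to 100 gives 49.8 : 100.0 : 50.2.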